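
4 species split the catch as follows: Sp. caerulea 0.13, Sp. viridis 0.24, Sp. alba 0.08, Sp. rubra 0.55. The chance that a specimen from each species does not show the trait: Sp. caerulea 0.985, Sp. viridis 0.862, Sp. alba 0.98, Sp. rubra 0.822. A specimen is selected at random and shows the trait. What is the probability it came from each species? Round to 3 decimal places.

Taking complements, P(trait | each) = Sp. caerulea 0.015, Sp. viridis 0.138, Sp. alba 0.02, Sp. rubra 0.178.
By Bayes' rule, posterior ∝ prior × likelihood:
  Sp. caerulea: 0.13 × 0.015 = 0.00195
  Sp. viridis: 0.24 × 0.138 = 0.03312
  Sp. alba: 0.08 × 0.02 = 0.0016
  Sp. rubra: 0.55 × 0.178 = 0.0979
Total = 0.13457.
P(Sp. caerulea | trait) = 0.00195/0.13457 ≈ 0.014
P(Sp. viridis | trait) = 0.03312/0.13457 ≈ 0.246
P(Sp. alba | trait) = 0.0016/0.13457 ≈ 0.012
P(Sp. rubra | trait) = 0.0979/0.13457 ≈ 0.728

Sp. caerulea 0.014, Sp. viridis 0.246, Sp. alba 0.012, Sp. rubra 0.728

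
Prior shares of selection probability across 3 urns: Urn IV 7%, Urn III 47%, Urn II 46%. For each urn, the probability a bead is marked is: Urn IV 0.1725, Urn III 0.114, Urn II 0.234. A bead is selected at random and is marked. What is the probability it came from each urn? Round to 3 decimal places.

By Bayes' rule, posterior ∝ prior × likelihood:
  Urn IV: 0.07 × 0.1725 = 0.012075
  Urn III: 0.47 × 0.114 = 0.05358
  Urn II: 0.46 × 0.234 = 0.10764
Normalizing constant = 0.173295.
P(Urn IV | marked) = 0.012075/0.173295 ≈ 0.070
P(Urn III | marked) = 0.05358/0.173295 ≈ 0.309
P(Urn II | marked) = 0.10764/0.173295 ≈ 0.621

Urn IV 0.070, Urn III 0.309, Urn II 0.621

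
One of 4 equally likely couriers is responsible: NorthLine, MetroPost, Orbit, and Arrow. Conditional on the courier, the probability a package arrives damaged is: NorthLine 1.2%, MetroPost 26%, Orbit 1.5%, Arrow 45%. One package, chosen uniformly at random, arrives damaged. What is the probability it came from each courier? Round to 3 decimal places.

NorthLine 0.016, MetroPost 0.353, Orbit 0.020, Arrow 0.611

Since the prior is uniform, the posterior is proportional to the likelihood:
  NorthLine: 0.012
  MetroPost: 0.26
  Orbit: 0.015
  Arrow: 0.45
Total = 0.737.
P(NorthLine | damaged) = 0.012/0.737 ≈ 0.016
P(MetroPost | damaged) = 0.26/0.737 ≈ 0.353
P(Orbit | damaged) = 0.015/0.737 ≈ 0.020
P(Arrow | damaged) = 0.45/0.737 ≈ 0.611
(Check: 0.016+0.353+0.020+0.611 = 1.000.)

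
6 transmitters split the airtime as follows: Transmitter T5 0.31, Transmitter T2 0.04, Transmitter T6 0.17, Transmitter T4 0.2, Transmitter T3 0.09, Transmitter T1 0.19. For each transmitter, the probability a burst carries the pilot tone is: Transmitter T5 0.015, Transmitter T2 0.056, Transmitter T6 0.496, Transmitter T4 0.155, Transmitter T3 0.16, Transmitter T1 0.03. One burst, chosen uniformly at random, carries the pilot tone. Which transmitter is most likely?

Transmitter T6

Prior × likelihood for each hypothesis:
  Transmitter T5: 0.31 × 0.015 = 0.00465
  Transmitter T2: 0.04 × 0.056 = 0.00224
  Transmitter T6: 0.17 × 0.496 = 0.08432
  Transmitter T4: 0.2 × 0.155 = 0.031
  Transmitter T3: 0.09 × 0.16 = 0.0144
  Transmitter T1: 0.19 × 0.03 = 0.0057
Total = 0.14231.
Largest term belongs to Transmitter T6, so Transmitter T6 is most probable.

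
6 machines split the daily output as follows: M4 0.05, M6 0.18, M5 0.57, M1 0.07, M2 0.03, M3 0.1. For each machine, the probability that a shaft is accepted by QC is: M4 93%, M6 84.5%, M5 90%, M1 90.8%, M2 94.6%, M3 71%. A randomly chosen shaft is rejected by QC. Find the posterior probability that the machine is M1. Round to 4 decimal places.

0.0513

Taking complements, P(rejected | each) = M4 0.07, M6 0.155, M5 0.1, M1 0.092, M2 0.054, M3 0.29.
Prior × likelihood for each hypothesis:
  M4: 0.05 × 0.07 = 0.0035
  M6: 0.18 × 0.155 = 0.0279
  M5: 0.57 × 0.1 = 0.057
  M1: 0.07 × 0.092 = 0.00644
  M2: 0.03 × 0.054 = 0.00162
  M3: 0.1 × 0.29 = 0.029
Total = 0.12546.
P(M1 | evidence) = 0.00644 / 0.12546 ≈ 0.0513.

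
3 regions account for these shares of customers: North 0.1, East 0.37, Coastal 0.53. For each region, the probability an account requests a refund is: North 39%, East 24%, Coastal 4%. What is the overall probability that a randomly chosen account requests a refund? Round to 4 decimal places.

0.1490

Prior × likelihood for each hypothesis:
  North: 0.1 × 0.39 = 0.039
  East: 0.37 × 0.24 = 0.0888
  Coastal: 0.53 × 0.04 = 0.0212
P(refund) = 0.039 + 0.0888 + 0.0212 = 0.149 → 0.1490.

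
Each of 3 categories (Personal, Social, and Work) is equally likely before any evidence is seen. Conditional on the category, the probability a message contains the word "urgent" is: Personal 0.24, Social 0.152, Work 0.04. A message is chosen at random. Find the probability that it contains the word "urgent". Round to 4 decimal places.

0.1440

Since the prior is uniform, the posterior is proportional to the likelihood:
  Personal: 0.24
  Social: 0.152
  Work: 0.04
P(urgent-flag) = (1/3) × (0.24 + 0.152 + 0.04) = 0.432/3 ≈ 0.1440.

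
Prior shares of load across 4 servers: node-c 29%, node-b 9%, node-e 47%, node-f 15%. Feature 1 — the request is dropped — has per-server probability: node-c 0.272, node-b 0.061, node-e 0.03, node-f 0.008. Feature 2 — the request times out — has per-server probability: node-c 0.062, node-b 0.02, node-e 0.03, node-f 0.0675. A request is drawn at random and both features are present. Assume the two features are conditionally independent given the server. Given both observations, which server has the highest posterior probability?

By Bayes' rule, posterior ∝ prior × likelihood:
  node-c: 0.29 × 0.272 × 0.062 = 0.00489056
  node-b: 0.09 × 0.061 × 0.02 = 0.0001098
  node-e: 0.47 × 0.03 × 0.03 = 0.000423
  node-f: 0.15 × 0.008 × 0.0675 = 0.000081
Total = 0.00550436.
Largest term belongs to node-c, so node-c is most probable.

node-c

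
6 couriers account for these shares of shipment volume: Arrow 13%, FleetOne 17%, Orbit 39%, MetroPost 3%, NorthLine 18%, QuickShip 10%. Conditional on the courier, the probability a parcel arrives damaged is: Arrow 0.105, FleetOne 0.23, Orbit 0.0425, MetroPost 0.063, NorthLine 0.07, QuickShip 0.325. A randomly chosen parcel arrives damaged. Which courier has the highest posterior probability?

FleetOne

Unnormalized posteriors (prior × likelihood):
  Arrow: 0.13 × 0.105 = 0.01365
  FleetOne: 0.17 × 0.23 = 0.0391
  Orbit: 0.39 × 0.0425 = 0.016575
  MetroPost: 0.03 × 0.063 = 0.00189
  NorthLine: 0.18 × 0.07 = 0.0126
  QuickShip: 0.1 × 0.325 = 0.0325
Total = 0.116315.
Largest term belongs to FleetOne, so FleetOne is most probable.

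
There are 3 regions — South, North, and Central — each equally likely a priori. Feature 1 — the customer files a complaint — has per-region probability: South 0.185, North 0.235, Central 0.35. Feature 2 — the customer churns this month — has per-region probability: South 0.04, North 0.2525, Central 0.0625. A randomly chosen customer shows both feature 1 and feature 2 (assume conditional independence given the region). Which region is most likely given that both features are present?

With a uniform prior (1/3 each), posterior ∝ likelihood:
  South: 0.185 × 0.04 = 0.0074
  North: 0.235 × 0.2525 = 0.0593375
  Central: 0.35 × 0.0625 = 0.021875
Normalizing constant = 0.0886125.
Largest term belongs to North, so North is most probable.

North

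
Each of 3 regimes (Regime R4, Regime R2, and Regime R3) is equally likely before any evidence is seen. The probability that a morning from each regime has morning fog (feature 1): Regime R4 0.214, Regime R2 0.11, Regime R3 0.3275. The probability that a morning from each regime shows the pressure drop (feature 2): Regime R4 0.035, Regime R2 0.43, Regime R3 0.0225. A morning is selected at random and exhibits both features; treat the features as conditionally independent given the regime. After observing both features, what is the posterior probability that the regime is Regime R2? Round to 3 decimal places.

0.761

With a uniform prior (1/3 each), posterior ∝ likelihood:
  Regime R4: 0.214 × 0.035 = 0.00749
  Regime R2: 0.11 × 0.43 = 0.0473
  Regime R3: 0.3275 × 0.0225 = 0.00736875
Sum = 0.06215875.
P(Regime R2 | evidence) = 0.0473 / 0.06215875 ≈ 0.761.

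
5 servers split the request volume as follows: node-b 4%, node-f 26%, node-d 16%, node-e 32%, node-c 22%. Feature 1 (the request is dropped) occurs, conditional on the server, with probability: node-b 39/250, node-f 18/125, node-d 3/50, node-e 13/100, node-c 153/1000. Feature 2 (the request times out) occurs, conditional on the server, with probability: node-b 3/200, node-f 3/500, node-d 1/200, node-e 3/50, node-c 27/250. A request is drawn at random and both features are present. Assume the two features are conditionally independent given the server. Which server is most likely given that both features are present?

By Bayes' rule, posterior ∝ prior × likelihood:
  node-b: 0.04 × 0.156 × 0.015 = 0.0000936
  node-f: 0.26 × 0.144 × 0.006 = 0.00022464
  node-d: 0.16 × 0.06 × 0.005 = 0.000048
  node-e: 0.32 × 0.13 × 0.06 = 0.002496
  node-c: 0.22 × 0.153 × 0.108 = 0.00363528
Normalizing constant = 0.00649752.
Largest term belongs to node-c, so node-c is most probable.

node-c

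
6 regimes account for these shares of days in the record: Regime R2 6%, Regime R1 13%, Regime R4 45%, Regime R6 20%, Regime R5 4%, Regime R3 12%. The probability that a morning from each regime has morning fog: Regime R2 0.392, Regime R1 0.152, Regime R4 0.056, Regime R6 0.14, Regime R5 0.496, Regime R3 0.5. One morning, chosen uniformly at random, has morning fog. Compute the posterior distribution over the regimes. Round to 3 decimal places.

Unnormalized posteriors (prior × likelihood):
  Regime R2: 0.06 × 0.392 = 0.02352
  Regime R1: 0.13 × 0.152 = 0.01976
  Regime R4: 0.45 × 0.056 = 0.0252
  Regime R6: 0.2 × 0.14 = 0.028
  Regime R5: 0.04 × 0.496 = 0.01984
  Regime R3: 0.12 × 0.5 = 0.06
Normalizing constant = 0.17632.
P(Regime R2 | fog) = 0.02352/0.17632 ≈ 0.133
P(Regime R1 | fog) = 0.01976/0.17632 ≈ 0.112
P(Regime R4 | fog) = 0.0252/0.17632 ≈ 0.143
P(Regime R6 | fog) = 0.028/0.17632 ≈ 0.159
P(Regime R5 | fog) = 0.01984/0.17632 ≈ 0.113
P(Regime R3 | fog) = 0.06/0.17632 ≈ 0.340
(Check: 0.133+0.112+0.143+0.159+0.113+0.340 = 1.000.)

Regime R2 0.133, Regime R1 0.112, Regime R4 0.143, Regime R6 0.159, Regime R5 0.113, Regime R3 0.340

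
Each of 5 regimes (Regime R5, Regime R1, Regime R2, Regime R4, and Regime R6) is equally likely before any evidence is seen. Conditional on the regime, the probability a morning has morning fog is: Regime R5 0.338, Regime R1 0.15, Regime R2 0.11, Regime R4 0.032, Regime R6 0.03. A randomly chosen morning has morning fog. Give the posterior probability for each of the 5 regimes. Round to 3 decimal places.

Since the prior is uniform, the posterior is proportional to the likelihood:
  Regime R5: 0.338
  Regime R1: 0.15
  Regime R2: 0.11
  Regime R4: 0.032
  Regime R6: 0.03
Normalizing constant = 0.66.
P(Regime R5 | fog) = 0.338/0.66 ≈ 0.512
P(Regime R1 | fog) = 0.15/0.66 ≈ 0.227
P(Regime R2 | fog) = 0.11/0.66 ≈ 0.167
P(Regime R4 | fog) = 0.032/0.66 ≈ 0.048
P(Regime R6 | fog) = 0.03/0.66 ≈ 0.045
(Check: 0.512+0.227+0.167+0.048+0.045 = 0.999.)

Regime R5 0.512, Regime R1 0.227, Regime R2 0.167, Regime R4 0.048, Regime R6 0.045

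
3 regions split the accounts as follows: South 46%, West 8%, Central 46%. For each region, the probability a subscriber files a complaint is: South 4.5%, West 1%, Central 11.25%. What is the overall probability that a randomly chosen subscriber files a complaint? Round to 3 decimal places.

By Bayes' rule, posterior ∝ prior × likelihood:
  South: 0.46 × 0.045 = 0.0207
  West: 0.08 × 0.01 = 0.0008
  Central: 0.46 × 0.1125 = 0.05175
P(complaint) = 0.0207 + 0.0008 + 0.05175 = 0.07325 → 0.073.

0.073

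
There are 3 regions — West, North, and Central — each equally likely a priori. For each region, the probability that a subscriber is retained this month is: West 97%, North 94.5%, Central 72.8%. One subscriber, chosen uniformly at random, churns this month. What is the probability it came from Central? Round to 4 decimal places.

0.7619

Taking complements, P(churn | each) = West 0.03, North 0.055, Central 0.272.
Since the prior is uniform, the posterior is proportional to the likelihood:
  West: 0.03
  North: 0.055
  Central: 0.272
Normalizing constant = 0.357.
P(Central | evidence) = 0.272 / 0.357 ≈ 0.7619.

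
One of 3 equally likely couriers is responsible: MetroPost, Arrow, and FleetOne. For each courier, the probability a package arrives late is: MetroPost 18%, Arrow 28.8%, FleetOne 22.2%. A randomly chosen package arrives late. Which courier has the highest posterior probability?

Arrow

Since the prior is uniform, the posterior is proportional to the likelihood:
  MetroPost: 0.18
  Arrow: 0.288
  FleetOne: 0.222
Sum = 0.69.
Largest term belongs to Arrow, so Arrow is most probable.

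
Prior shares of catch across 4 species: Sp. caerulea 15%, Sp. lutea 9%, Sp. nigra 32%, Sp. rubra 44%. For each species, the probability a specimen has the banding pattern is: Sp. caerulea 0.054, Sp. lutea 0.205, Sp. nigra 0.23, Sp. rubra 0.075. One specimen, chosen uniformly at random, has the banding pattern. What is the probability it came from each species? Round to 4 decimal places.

Unnormalized posteriors (prior × likelihood):
  Sp. caerulea: 0.15 × 0.054 = 0.0081
  Sp. lutea: 0.09 × 0.205 = 0.01845
  Sp. nigra: 0.32 × 0.23 = 0.0736
  Sp. rubra: 0.44 × 0.075 = 0.033
Sum = 0.13315.
P(Sp. caerulea | banded) = 0.0081/0.13315 ≈ 0.0608
P(Sp. lutea | banded) = 0.01845/0.13315 ≈ 0.1386
P(Sp. nigra | banded) = 0.0736/0.13315 ≈ 0.5528
P(Sp. rubra | banded) = 0.033/0.13315 ≈ 0.2478

Sp. caerulea 0.0608, Sp. lutea 0.1386, Sp. nigra 0.5528, Sp. rubra 0.2478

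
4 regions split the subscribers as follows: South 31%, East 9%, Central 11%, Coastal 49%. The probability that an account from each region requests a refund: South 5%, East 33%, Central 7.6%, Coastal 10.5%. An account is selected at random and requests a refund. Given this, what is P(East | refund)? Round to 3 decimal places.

0.283

Unnormalized posteriors (prior × likelihood):
  South: 0.31 × 0.05 = 0.0155
  East: 0.09 × 0.33 = 0.0297
  Central: 0.11 × 0.076 = 0.00836
  Coastal: 0.49 × 0.105 = 0.05145
Normalizing constant = 0.10501.
P(East | evidence) = 0.0297 / 0.10501 ≈ 0.283.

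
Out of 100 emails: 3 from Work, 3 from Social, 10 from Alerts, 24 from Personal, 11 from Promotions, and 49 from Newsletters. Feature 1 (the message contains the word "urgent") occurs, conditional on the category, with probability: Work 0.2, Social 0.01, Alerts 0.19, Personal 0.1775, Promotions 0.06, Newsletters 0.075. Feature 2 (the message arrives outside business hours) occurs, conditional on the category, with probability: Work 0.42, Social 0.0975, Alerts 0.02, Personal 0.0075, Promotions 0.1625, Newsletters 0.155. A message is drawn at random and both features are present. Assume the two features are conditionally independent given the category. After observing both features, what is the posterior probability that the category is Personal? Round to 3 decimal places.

0.032

Unnormalized posteriors (prior × likelihood):
  Work: 0.03 × 0.2 × 0.42 = 0.00252
  Social: 0.03 × 0.01 × 0.0975 = 0.00002925
  Alerts: 0.1 × 0.19 × 0.02 = 0.00038
  Personal: 0.24 × 0.1775 × 0.0075 = 0.0003195
  Promotions: 0.11 × 0.06 × 0.1625 = 0.0010725
  Newsletters: 0.49 × 0.075 × 0.155 = 0.00569625
Normalizing constant = 0.0100175.
P(Personal | evidence) = 0.0003195 / 0.0100175 ≈ 0.032.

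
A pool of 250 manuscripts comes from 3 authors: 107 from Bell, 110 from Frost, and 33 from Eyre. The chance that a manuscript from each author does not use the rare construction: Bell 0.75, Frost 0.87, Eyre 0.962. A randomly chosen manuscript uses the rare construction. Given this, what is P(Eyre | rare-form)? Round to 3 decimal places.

Taking complements, P(rare-form | each) = Bell 0.25, Frost 0.13, Eyre 0.038.
Unnormalized posteriors (prior × likelihood):
  Bell: 0.428 × 0.25 = 0.107
  Frost: 0.44 × 0.13 = 0.0572
  Eyre: 0.132 × 0.038 = 0.005016
Sum = 0.169216.
P(Eyre | evidence) = 0.005016 / 0.169216 ≈ 0.030.

0.030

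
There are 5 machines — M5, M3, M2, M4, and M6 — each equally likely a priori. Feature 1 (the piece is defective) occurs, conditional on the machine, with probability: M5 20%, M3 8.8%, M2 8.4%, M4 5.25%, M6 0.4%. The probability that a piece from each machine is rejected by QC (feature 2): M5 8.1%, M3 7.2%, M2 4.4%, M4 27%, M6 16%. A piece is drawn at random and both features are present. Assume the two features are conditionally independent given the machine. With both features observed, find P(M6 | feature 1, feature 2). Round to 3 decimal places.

With a uniform prior (1/5 each), posterior ∝ likelihood:
  M5: 0.2 × 0.081 = 0.0162
  M3: 0.088 × 0.072 = 0.006336
  M2: 0.084 × 0.044 = 0.003696
  M4: 0.0525 × 0.27 = 0.014175
  M6: 0.004 × 0.16 = 0.00064
Sum = 0.041047.
P(M6 | evidence) = 0.00064 / 0.041047 ≈ 0.016.

0.016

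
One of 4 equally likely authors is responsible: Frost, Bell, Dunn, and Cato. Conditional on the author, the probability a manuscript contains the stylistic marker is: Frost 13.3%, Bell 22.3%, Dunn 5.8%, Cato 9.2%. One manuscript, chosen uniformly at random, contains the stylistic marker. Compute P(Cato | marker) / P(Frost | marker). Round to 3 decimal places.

0.692

With a uniform prior (1/4 each), posterior ∝ likelihood:
  Frost: 0.133
  Bell: 0.223
  Dunn: 0.058
  Cato: 0.092
Total = 0.506.
The ratio is 0.092 / 0.133 (the normalizer cancels) = 0.692.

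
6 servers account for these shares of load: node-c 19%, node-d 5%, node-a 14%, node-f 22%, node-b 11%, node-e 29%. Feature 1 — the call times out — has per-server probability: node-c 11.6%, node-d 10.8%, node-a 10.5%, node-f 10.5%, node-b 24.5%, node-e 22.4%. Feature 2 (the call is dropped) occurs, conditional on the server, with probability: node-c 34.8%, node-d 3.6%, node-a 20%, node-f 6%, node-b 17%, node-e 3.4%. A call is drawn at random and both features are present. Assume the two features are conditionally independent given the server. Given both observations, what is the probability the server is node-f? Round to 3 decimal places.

0.073

Compute prior × likelihood for every hypothesis:
  node-c: 0.19 × 0.116 × 0.348 = 0.00766992
  node-d: 0.05 × 0.108 × 0.036 = 0.0001944
  node-a: 0.14 × 0.105 × 0.2 = 0.00294
  node-f: 0.22 × 0.105 × 0.06 = 0.001386
  node-b: 0.11 × 0.245 × 0.17 = 0.0045815
  node-e: 0.29 × 0.224 × 0.034 = 0.00220864
Sum = 0.01898046.
P(node-f | evidence) = 0.001386 / 0.01898046 ≈ 0.073.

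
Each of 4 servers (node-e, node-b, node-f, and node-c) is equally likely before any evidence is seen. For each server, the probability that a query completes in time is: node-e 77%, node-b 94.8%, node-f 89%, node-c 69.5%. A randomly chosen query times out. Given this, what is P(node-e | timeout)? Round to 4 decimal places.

0.3300

Taking complements, P(timeout | each) = node-e 0.23, node-b 0.052, node-f 0.11, node-c 0.305.
With a uniform prior (1/4 each), posterior ∝ likelihood:
  node-e: 0.23
  node-b: 0.052
  node-f: 0.11
  node-c: 0.305
Total = 0.697.
P(node-e | evidence) = 0.23 / 0.697 ≈ 0.3300.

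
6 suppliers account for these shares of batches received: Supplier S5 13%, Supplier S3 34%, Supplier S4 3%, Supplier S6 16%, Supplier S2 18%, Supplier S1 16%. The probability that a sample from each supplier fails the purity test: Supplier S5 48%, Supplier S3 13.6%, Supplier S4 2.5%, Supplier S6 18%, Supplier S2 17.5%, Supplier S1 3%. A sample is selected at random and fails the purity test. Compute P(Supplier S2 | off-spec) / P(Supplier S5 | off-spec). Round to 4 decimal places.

Prior × likelihood for each hypothesis:
  Supplier S5: 0.13 × 0.48 = 0.0624
  Supplier S3: 0.34 × 0.136 = 0.04624
  Supplier S4: 0.03 × 0.025 = 0.00075
  Supplier S6: 0.16 × 0.18 = 0.0288
  Supplier S2: 0.18 × 0.175 = 0.0315
  Supplier S1: 0.16 × 0.03 = 0.0048
Sum = 0.17449.
The ratio is 0.0315 / 0.0624 (the normalizer cancels) = 0.5048.

0.5048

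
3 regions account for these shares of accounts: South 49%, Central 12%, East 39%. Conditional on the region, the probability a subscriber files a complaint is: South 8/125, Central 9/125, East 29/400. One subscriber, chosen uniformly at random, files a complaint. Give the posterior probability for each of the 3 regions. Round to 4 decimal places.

South 0.4593, Central 0.1265, East 0.4141

Unnormalized posteriors (prior × likelihood):
  South: 0.49 × 0.064 = 0.03136
  Central: 0.12 × 0.072 = 0.00864
  East: 0.39 × 0.0725 = 0.028275
Sum = 0.068275.
P(South | complaint) = 0.03136/0.068275 ≈ 0.4593
P(Central | complaint) = 0.00864/0.068275 ≈ 0.1265
P(East | complaint) = 0.028275/0.068275 ≈ 0.4141
(Check: 0.4593+0.1265+0.4141 = 0.9999.)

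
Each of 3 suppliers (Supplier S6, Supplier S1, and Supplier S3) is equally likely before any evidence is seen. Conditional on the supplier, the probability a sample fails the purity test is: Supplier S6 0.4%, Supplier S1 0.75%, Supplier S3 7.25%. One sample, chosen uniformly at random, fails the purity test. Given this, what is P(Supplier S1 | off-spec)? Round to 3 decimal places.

0.089

Since the prior is uniform, the posterior is proportional to the likelihood:
  Supplier S6: 0.004
  Supplier S1: 0.0075
  Supplier S3: 0.0725
Total = 0.084.
P(Supplier S1 | evidence) = 0.0075 / 0.084 ≈ 0.089.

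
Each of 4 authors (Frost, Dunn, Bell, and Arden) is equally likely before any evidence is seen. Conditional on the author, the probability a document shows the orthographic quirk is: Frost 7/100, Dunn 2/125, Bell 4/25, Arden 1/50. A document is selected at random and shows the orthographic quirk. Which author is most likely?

Bell

With a uniform prior (1/4 each), posterior ∝ likelihood:
  Frost: 0.07
  Dunn: 0.016
  Bell: 0.16
  Arden: 0.02
Sum = 0.266.
Largest term belongs to Bell, so Bell is most probable.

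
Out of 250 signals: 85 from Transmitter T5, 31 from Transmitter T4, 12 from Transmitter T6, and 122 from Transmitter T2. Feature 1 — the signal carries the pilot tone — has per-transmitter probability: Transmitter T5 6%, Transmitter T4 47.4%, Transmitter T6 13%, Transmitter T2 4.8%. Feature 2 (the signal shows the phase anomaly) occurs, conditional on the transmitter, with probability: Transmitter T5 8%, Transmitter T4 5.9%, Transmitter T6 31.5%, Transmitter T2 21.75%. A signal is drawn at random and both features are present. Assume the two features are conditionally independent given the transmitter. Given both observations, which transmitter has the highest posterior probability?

Prior × likelihood for each hypothesis:
  Transmitter T5: 0.34 × 0.06 × 0.08 = 0.001632
  Transmitter T4: 0.124 × 0.474 × 0.059 = 0.003467784
  Transmitter T6: 0.048 × 0.13 × 0.315 = 0.0019656
  Transmitter T2: 0.488 × 0.048 × 0.2175 = 0.00509472
Normalizing constant = 0.012160104.
Largest term belongs to Transmitter T2, so Transmitter T2 is most probable.

Transmitter T2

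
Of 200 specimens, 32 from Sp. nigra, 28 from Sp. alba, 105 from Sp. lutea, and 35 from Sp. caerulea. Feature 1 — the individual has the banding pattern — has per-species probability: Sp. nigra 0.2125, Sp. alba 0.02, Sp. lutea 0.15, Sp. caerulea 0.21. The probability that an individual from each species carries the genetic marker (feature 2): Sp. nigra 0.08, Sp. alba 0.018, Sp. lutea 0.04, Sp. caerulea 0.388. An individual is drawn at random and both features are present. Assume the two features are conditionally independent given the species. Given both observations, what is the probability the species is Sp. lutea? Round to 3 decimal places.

0.156

Unnormalized posteriors (prior × likelihood):
  Sp. nigra: 0.16 × 0.2125 × 0.08 = 0.00272
  Sp. alba: 0.14 × 0.02 × 0.018 = 0.0000504
  Sp. lutea: 0.525 × 0.15 × 0.04 = 0.00315
  Sp. caerulea: 0.175 × 0.21 × 0.388 = 0.014259
Total = 0.0201794.
P(Sp. lutea | evidence) = 0.00315 / 0.0201794 ≈ 0.156.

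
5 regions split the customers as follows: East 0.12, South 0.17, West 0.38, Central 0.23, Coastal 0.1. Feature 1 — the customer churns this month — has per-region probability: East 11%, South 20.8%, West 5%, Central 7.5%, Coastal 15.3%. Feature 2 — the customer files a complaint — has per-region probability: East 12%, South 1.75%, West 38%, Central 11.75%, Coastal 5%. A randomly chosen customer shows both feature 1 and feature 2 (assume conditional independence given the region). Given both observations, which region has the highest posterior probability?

Unnormalized posteriors (prior × likelihood):
  East: 0.12 × 0.11 × 0.12 = 0.001584
  South: 0.17 × 0.208 × 0.0175 = 0.0006188
  West: 0.38 × 0.05 × 0.38 = 0.00722
  Central: 0.23 × 0.075 × 0.1175 = 0.002026875
  Coastal: 0.1 × 0.153 × 0.05 = 0.000765
Total = 0.012214675.
Largest term belongs to West, so West is most probable.

West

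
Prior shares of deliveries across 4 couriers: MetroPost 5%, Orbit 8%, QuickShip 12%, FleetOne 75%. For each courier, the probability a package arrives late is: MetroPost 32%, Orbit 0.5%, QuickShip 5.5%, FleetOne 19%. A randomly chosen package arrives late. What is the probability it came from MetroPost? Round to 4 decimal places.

By Bayes' rule, posterior ∝ prior × likelihood:
  MetroPost: 0.05 × 0.32 = 0.016
  Orbit: 0.08 × 0.005 = 0.0004
  QuickShip: 0.12 × 0.055 = 0.0066
  FleetOne: 0.75 × 0.19 = 0.1425
Sum = 0.1655.
P(MetroPost | evidence) = 0.016 / 0.1655 ≈ 0.0967.

0.0967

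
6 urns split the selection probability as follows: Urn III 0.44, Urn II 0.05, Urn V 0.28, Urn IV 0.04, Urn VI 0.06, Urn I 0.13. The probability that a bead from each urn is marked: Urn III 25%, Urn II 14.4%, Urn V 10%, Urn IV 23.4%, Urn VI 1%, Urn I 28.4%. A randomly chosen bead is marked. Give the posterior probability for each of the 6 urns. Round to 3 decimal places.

Urn III 0.573, Urn II 0.037, Urn V 0.146, Urn IV 0.049, Urn VI 0.003, Urn I 0.192

By Bayes' rule, posterior ∝ prior × likelihood:
  Urn III: 0.44 × 0.25 = 0.11
  Urn II: 0.05 × 0.144 = 0.0072
  Urn V: 0.28 × 0.1 = 0.028
  Urn IV: 0.04 × 0.234 = 0.00936
  Urn VI: 0.06 × 0.01 = 0.0006
  Urn I: 0.13 × 0.284 = 0.03692
Total = 0.19208.
P(Urn III | marked) = 0.11/0.19208 ≈ 0.573
P(Urn II | marked) = 0.0072/0.19208 ≈ 0.037
P(Urn V | marked) = 0.028/0.19208 ≈ 0.146
P(Urn IV | marked) = 0.00936/0.19208 ≈ 0.049
P(Urn VI | marked) = 0.0006/0.19208 ≈ 0.003
P(Urn I | marked) = 0.03692/0.19208 ≈ 0.192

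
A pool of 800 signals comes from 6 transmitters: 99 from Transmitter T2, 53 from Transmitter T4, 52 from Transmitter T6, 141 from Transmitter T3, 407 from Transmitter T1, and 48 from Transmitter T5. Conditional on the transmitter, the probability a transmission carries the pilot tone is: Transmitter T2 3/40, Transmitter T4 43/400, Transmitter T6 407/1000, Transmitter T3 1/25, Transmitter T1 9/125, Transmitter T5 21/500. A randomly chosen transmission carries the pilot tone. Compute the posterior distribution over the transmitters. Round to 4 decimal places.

Prior × likelihood for each hypothesis:
  Transmitter T2: 0.12375 × 0.075 = 0.00928125
  Transmitter T4: 0.06625 × 0.1075 = 0.007121875
  Transmitter T6: 0.065 × 0.407 = 0.026455
  Transmitter T3: 0.17625 × 0.04 = 0.00705
  Transmitter T1: 0.50875 × 0.072 = 0.03663
  Transmitter T5: 0.06 × 0.042 = 0.00252
Sum = 0.089058125.
P(Transmitter T2 | pilot) = 0.00928125/0.089058125 ≈ 0.1042
P(Transmitter T4 | pilot) = 0.007121875/0.089058125 ≈ 0.0800
P(Transmitter T6 | pilot) = 0.026455/0.089058125 ≈ 0.2971
P(Transmitter T3 | pilot) = 0.00705/0.089058125 ≈ 0.0792
P(Transmitter T1 | pilot) = 0.03663/0.089058125 ≈ 0.4113
P(Transmitter T5 | pilot) = 0.00252/0.089058125 ≈ 0.0283

Transmitter T2 0.1042, Transmitter T4 0.0800, Transmitter T6 0.2971, Transmitter T3 0.0792, Transmitter T1 0.4113, Transmitter T5 0.0283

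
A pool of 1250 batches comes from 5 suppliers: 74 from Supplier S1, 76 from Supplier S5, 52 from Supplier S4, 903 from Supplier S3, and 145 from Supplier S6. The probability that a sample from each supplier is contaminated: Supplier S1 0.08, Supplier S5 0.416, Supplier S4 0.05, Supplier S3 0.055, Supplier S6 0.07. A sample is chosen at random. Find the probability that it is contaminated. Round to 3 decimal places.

Prior × likelihood for each hypothesis:
  Supplier S1: 0.0592 × 0.08 = 0.004736
  Supplier S5: 0.0608 × 0.416 = 0.0252928
  Supplier S4: 0.0416 × 0.05 = 0.00208
  Supplier S3: 0.7224 × 0.055 = 0.039732
  Supplier S6: 0.116 × 0.07 = 0.00812
P(contaminated) = 0.004736 + 0.0252928 + 0.00208 + 0.039732 + 0.00812 = 0.0799608 → 0.080.

0.080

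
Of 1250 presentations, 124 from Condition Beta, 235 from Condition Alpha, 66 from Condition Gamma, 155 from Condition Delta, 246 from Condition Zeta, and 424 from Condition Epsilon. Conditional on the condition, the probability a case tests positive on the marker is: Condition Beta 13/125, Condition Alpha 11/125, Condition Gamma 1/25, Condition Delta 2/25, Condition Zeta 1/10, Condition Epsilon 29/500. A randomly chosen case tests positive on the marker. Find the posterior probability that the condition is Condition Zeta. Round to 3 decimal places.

0.252

Compute prior × likelihood for every hypothesis:
  Condition Beta: 0.0992 × 0.104 = 0.0103168
  Condition Alpha: 0.188 × 0.088 = 0.016544
  Condition Gamma: 0.0528 × 0.04 = 0.002112
  Condition Delta: 0.124 × 0.08 = 0.00992
  Condition Zeta: 0.1968 × 0.1 = 0.01968
  Condition Epsilon: 0.3392 × 0.058 = 0.0196736
Sum = 0.0782464.
P(Condition Zeta | evidence) = 0.01968 / 0.0782464 ≈ 0.252.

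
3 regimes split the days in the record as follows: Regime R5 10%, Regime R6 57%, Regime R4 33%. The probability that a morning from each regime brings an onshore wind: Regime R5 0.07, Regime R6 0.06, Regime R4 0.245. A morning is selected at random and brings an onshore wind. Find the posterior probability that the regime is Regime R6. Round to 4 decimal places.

Unnormalized posteriors (prior × likelihood):
  Regime R5: 0.1 × 0.07 = 0.007
  Regime R6: 0.57 × 0.06 = 0.0342
  Regime R4: 0.33 × 0.245 = 0.08085
Total = 0.12205.
P(Regime R6 | evidence) = 0.0342 / 0.12205 ≈ 0.2802.

0.2802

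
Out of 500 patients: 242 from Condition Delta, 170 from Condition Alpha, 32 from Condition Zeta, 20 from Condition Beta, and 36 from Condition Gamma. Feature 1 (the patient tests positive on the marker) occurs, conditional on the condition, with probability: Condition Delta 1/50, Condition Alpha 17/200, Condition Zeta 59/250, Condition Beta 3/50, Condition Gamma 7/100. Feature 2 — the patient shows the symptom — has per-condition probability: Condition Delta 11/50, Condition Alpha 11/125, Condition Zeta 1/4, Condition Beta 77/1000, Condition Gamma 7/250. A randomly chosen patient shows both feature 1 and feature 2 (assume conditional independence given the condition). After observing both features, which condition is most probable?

Condition Zeta

Prior × likelihood for each hypothesis:
  Condition Delta: 0.484 × 0.02 × 0.22 = 0.0021296
  Condition Alpha: 0.34 × 0.085 × 0.088 = 0.0025432
  Condition Zeta: 0.064 × 0.236 × 0.25 = 0.003776
  Condition Beta: 0.04 × 0.06 × 0.077 = 0.0001848
  Condition Gamma: 0.072 × 0.07 × 0.028 = 0.00014112
Normalizing constant = 0.00877472.
Largest term belongs to Condition Zeta, so Condition Zeta is most probable.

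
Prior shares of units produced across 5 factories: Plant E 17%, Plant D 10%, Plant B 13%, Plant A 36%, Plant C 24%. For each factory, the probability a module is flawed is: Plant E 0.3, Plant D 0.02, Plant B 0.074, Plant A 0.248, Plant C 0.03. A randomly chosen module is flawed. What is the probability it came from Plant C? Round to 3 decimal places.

By Bayes' rule, posterior ∝ prior × likelihood:
  Plant E: 0.17 × 0.3 = 0.051
  Plant D: 0.1 × 0.02 = 0.002
  Plant B: 0.13 × 0.074 = 0.00962
  Plant A: 0.36 × 0.248 = 0.08928
  Plant C: 0.24 × 0.03 = 0.0072
Sum = 0.1591.
P(Plant C | evidence) = 0.0072 / 0.1591 ≈ 0.045.

0.045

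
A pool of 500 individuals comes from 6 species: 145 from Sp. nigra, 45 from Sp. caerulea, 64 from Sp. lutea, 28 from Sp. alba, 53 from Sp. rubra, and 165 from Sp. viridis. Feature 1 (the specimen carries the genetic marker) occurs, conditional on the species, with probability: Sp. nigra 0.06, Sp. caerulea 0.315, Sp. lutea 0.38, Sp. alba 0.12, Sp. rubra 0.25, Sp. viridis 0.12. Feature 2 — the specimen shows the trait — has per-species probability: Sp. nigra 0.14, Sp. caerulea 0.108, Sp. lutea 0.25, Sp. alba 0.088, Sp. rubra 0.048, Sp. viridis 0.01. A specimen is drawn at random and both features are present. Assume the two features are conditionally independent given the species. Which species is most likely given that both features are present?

Sp. lutea

By Bayes' rule, posterior ∝ prior × likelihood:
  Sp. nigra: 0.29 × 0.06 × 0.14 = 0.002436
  Sp. caerulea: 0.09 × 0.315 × 0.108 = 0.0030618
  Sp. lutea: 0.128 × 0.38 × 0.25 = 0.01216
  Sp. alba: 0.056 × 0.12 × 0.088 = 0.00059136
  Sp. rubra: 0.106 × 0.25 × 0.048 = 0.001272
  Sp. viridis: 0.33 × 0.12 × 0.01 = 0.000396
Total = 0.01991716.
Largest term belongs to Sp. lutea, so Sp. lutea is most probable.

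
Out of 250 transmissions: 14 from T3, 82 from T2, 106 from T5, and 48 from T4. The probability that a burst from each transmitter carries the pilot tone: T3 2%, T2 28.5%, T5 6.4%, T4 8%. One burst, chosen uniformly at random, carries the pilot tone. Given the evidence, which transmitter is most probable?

T2

By Bayes' rule, posterior ∝ prior × likelihood:
  T3: 0.056 × 0.02 = 0.00112
  T2: 0.328 × 0.285 = 0.09348
  T5: 0.424 × 0.064 = 0.027136
  T4: 0.192 × 0.08 = 0.01536
Total = 0.137096.
Largest term belongs to T2, so T2 is most probable.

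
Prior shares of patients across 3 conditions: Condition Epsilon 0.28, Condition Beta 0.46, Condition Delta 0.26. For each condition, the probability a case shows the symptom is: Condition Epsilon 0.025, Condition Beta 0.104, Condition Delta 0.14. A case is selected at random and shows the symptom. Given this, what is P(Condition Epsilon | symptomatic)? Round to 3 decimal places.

0.077

Compute prior × likelihood for every hypothesis:
  Condition Epsilon: 0.28 × 0.025 = 0.007
  Condition Beta: 0.46 × 0.104 = 0.04784
  Condition Delta: 0.26 × 0.14 = 0.0364
Total = 0.09124.
P(Condition Epsilon | evidence) = 0.007 / 0.09124 ≈ 0.077.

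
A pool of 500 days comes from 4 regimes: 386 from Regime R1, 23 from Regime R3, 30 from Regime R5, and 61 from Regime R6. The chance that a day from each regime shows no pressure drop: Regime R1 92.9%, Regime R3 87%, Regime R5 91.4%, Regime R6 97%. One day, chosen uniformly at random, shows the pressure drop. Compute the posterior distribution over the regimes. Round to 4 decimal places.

Taking complements, P(drop | each) = Regime R1 0.071, Regime R3 0.13, Regime R5 0.086, Regime R6 0.03.
By Bayes' rule, posterior ∝ prior × likelihood:
  Regime R1: 0.772 × 0.071 = 0.054812
  Regime R3: 0.046 × 0.13 = 0.00598
  Regime R5: 0.06 × 0.086 = 0.00516
  Regime R6: 0.122 × 0.03 = 0.00366
Total = 0.069612.
P(Regime R1 | drop) = 0.054812/0.069612 ≈ 0.7874
P(Regime R3 | drop) = 0.00598/0.069612 ≈ 0.0859
P(Regime R5 | drop) = 0.00516/0.069612 ≈ 0.0741
P(Regime R6 | drop) = 0.00366/0.069612 ≈ 0.0526

Regime R1 0.7874, Regime R3 0.0859, Regime R5 0.0741, Regime R6 0.0526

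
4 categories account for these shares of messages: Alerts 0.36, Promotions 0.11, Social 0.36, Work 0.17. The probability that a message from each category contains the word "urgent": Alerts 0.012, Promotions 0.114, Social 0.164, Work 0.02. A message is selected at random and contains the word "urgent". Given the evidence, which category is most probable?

Social

Unnormalized posteriors (prior × likelihood):
  Alerts: 0.36 × 0.012 = 0.00432
  Promotions: 0.11 × 0.114 = 0.01254
  Social: 0.36 × 0.164 = 0.05904
  Work: 0.17 × 0.02 = 0.0034
Sum = 0.0793.
Largest term belongs to Social, so Social is most probable.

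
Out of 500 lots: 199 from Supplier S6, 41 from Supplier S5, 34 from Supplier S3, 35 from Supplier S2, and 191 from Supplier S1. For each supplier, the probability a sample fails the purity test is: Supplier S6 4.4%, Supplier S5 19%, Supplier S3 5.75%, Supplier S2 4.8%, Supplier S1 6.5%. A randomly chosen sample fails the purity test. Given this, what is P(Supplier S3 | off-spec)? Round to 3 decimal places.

By Bayes' rule, posterior ∝ prior × likelihood:
  Supplier S6: 0.398 × 0.044 = 0.017512
  Supplier S5: 0.082 × 0.19 = 0.01558
  Supplier S3: 0.068 × 0.0575 = 0.00391
  Supplier S2: 0.07 × 0.048 = 0.00336
  Supplier S1: 0.382 × 0.065 = 0.02483
Normalizing constant = 0.065192.
P(Supplier S3 | evidence) = 0.00391 / 0.065192 ≈ 0.060.

0.060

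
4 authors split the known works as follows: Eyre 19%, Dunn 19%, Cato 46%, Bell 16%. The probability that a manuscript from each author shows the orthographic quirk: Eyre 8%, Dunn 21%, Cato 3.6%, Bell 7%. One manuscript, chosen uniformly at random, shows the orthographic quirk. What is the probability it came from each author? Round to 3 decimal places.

Eyre 0.183, Dunn 0.482, Cato 0.200, Bell 0.135

Prior × likelihood for each hypothesis:
  Eyre: 0.19 × 0.08 = 0.0152
  Dunn: 0.19 × 0.21 = 0.0399
  Cato: 0.46 × 0.036 = 0.01656
  Bell: 0.16 × 0.07 = 0.0112
Sum = 0.08286.
P(Eyre | quirk) = 0.0152/0.08286 ≈ 0.183
P(Dunn | quirk) = 0.0399/0.08286 ≈ 0.482
P(Cato | quirk) = 0.01656/0.08286 ≈ 0.200
P(Bell | quirk) = 0.0112/0.08286 ≈ 0.135
(Check: 0.183+0.482+0.200+0.135 = 1.000.)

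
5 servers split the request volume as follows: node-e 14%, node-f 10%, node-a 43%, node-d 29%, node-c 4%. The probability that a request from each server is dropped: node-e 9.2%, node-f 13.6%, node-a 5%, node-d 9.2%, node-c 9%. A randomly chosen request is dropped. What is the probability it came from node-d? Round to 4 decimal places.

0.3409

Compute prior × likelihood for every hypothesis:
  node-e: 0.14 × 0.092 = 0.01288
  node-f: 0.1 × 0.136 = 0.0136
  node-a: 0.43 × 0.05 = 0.0215
  node-d: 0.29 × 0.092 = 0.02668
  node-c: 0.04 × 0.09 = 0.0036
Total = 0.07826.
P(node-d | evidence) = 0.02668 / 0.07826 ≈ 0.3409.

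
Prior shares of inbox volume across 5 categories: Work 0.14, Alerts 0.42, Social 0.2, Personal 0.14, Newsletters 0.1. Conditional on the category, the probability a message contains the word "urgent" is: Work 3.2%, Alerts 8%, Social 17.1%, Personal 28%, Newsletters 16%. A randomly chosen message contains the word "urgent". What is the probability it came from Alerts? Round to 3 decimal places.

By Bayes' rule, posterior ∝ prior × likelihood:
  Work: 0.14 × 0.032 = 0.00448
  Alerts: 0.42 × 0.08 = 0.0336
  Social: 0.2 × 0.171 = 0.0342
  Personal: 0.14 × 0.28 = 0.0392
  Newsletters: 0.1 × 0.16 = 0.016
Sum = 0.12748.
P(Alerts | evidence) = 0.0336 / 0.12748 ≈ 0.264.

0.264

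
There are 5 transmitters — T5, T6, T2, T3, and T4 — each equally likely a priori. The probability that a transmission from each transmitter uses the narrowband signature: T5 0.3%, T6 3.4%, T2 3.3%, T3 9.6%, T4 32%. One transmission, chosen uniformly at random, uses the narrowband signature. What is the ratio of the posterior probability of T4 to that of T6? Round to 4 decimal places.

Since the prior is uniform, the posterior is proportional to the likelihood:
  T5: 0.003
  T6: 0.034
  T2: 0.033
  T3: 0.096
  T4: 0.32
Normalizing constant = 0.486.
The ratio is 0.32 / 0.034 (the normalizer cancels) = 9.4118.

9.4118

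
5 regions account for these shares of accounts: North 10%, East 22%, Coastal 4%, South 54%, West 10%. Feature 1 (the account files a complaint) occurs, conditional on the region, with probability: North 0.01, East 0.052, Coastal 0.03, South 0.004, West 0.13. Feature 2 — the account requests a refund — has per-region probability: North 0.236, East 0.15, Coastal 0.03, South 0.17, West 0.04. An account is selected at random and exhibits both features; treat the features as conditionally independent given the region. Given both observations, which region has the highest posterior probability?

By Bayes' rule, posterior ∝ prior × likelihood:
  North: 0.1 × 0.01 × 0.236 = 0.000236
  East: 0.22 × 0.052 × 0.15 = 0.001716
  Coastal: 0.04 × 0.03 × 0.03 = 0.000036
  South: 0.54 × 0.004 × 0.17 = 0.0003672
  West: 0.1 × 0.13 × 0.04 = 0.00052
Sum = 0.0028752.
Largest term belongs to East, so East is most probable.

East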